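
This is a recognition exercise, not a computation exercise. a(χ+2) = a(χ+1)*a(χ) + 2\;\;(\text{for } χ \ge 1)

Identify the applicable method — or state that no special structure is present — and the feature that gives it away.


Verdict: no special technique — no ansatz, no master substitution, no summation factor survives the nonlinearity here.


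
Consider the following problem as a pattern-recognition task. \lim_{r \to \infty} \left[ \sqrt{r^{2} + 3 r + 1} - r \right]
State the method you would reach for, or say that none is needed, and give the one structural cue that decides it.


Verdict: conjugate multiplication — this difference gives up after one conjugate multiplication — the radical structure cancels against its conjugate.


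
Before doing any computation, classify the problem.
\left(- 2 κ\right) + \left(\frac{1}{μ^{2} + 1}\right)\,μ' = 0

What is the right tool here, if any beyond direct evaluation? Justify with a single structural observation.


Technique: separation of variables — solved for the derivative, the right side splits multiplicatively into a function of each variable alone — divide and integrate each side. The equation is exact as it stands too — a potential function exists — though separation reads the split structure directly.


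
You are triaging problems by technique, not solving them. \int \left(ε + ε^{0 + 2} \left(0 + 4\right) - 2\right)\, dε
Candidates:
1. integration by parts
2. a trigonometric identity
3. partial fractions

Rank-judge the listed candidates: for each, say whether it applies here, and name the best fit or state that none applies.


Diagnosis: no special technique — every term is a constant multiple of a power of ε; term-wise power-rule integration needs no preliminary transformation.
- integration by parts — parts would only shuffle a directly integrable integrand.
- a trigonometric identity — there is no trigonometric structure at all — the integrand carries no sine or cosine to rewrite.
- partial fractions: the expression is not a ratio of polynomials that decomposes further.


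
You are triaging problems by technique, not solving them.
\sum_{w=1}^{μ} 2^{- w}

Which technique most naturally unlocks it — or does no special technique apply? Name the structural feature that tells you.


Method: the geometric series formula — consecutive terms stand in a fixed index-free ratio — the geometric sum formula closes it.


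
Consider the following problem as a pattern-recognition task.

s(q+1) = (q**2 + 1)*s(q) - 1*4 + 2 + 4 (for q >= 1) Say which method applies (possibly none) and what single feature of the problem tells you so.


Verdict: a summation factor — an index-dependent multiplier q**2 + 1 rules out characteristic roots; a summation factor converts it to a pure difference.


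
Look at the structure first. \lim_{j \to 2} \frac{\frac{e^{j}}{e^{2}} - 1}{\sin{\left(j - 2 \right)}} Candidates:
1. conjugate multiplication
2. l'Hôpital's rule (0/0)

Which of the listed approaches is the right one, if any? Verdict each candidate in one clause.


Diagnosis: l'Hôpital's rule (0/0) — substituting 2 gives 0 over 0; differentiate top and bottom once and re-evaluate. One could equally expand both pieces locally and compare leading terms; the rule does that in one stroke.
- conjugate multiplication — the conjugate move applies to radical differences, which this is not.
- l'Hôpital's rule (0/0): a fit — the right tool for this form.


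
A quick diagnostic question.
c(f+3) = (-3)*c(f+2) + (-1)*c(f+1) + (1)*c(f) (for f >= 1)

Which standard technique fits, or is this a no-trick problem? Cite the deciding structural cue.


Diagnosis: the characteristic-root method — fixed numeric weights on consecutive terms and no forcing term added: the root method in its home territory.


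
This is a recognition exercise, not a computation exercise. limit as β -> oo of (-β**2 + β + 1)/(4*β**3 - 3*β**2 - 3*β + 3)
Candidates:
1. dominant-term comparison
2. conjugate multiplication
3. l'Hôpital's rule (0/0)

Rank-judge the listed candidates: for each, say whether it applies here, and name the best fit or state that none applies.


Diagnosis: dominant-term comparison — at large β only the top-degree terms survive; compare the leading terms and the limit falls out.
- dominant-term comparison: yes, a natural case for it.
- conjugate multiplication — multiplying by a conjugate would not remove any indeterminacy here.
- l'Hôpital's rule (0/0) — no 0/0 form appears: written as one quotient, top and bottom both grow without bound, and the ratio is decided by their leading terms.


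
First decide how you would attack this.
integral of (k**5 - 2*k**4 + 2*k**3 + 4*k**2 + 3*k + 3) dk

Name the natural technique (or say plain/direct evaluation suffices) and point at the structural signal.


Diagnosis: no special technique — the integrand is a sum of constant multiples of powers of k — integrate term by term.


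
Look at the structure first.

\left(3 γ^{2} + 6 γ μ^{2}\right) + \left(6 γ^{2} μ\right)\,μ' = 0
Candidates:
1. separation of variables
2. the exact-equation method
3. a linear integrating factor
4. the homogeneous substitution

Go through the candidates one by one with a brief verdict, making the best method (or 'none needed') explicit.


Technique: the exact-equation method — take the mixed partials of 3 γ^{2} + 6 γ μ^{2} and 6 γ^{2} μ: they are equal, which certifies an exact differential.
- separation of variables: no algebra isolates the independent variable on one side and the unknown on the other.
- the exact-equation method: yes, a natural case for it.
- a linear integrating factor — the unknown enters nonlinearly (through a power, a denominator, or a transcendental function), which the linear integrating-factor recipe cannot absorb as-is — any repair would come from a preliminary substitution, not the factor.
- the homogeneous substitution — rescaling both variables together changes the slope, so no ratio substitution collapses it.


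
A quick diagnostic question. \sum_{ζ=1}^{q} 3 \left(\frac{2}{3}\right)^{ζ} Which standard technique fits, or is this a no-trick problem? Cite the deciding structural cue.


Technique: the geometric series formula — check a ratio of consecutive terms: it is \frac{2}{3}, independent of the index, so the geometric formula closes the sum.


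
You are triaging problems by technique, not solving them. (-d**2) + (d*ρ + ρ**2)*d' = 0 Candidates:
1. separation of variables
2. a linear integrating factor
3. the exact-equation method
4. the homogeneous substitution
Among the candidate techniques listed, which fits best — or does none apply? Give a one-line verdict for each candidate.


Method: the homogeneous substitution — scaling ρ and d together leaves the slope fixed — it depends only on d/ρ, so substitute the ratio. Suitably rearranged — at times with the variables' roles exchanged — this doubles as a Bernoulli equation; the homogeneous reading needs no such setup.
- separation of variables — no algebra isolates the independent variable on one side and the unknown on the other.
- a linear integrating factor — a nonlinear term in the unknown puts this outside the integrating-factor template.
- the exact-equation method: exactness fails on the nose — the mixed partials do not match.
- the homogeneous substitution: yes — fits the structure here.


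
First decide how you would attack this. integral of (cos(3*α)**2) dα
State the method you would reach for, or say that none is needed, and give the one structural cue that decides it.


Best approach: a trigonometric identity — the even trigonometric power cos(3*α)**2 reduces by a double-angle identity before any integration is attempted.


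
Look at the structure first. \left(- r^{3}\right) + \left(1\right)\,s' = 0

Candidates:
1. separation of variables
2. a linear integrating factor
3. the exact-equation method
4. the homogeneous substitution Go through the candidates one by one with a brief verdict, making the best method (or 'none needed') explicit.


Best approach: no special technique — with s absent the equation is not coupled at all: direct integration in r.
- separation of variables: with no unknown in the slope, separating variables is a formality — the equation integrates directly.
- a linear integrating factor: with the unknown absent the integrating factor is a formality; direct integration is the working structure.
- the exact-equation method — the unknown never enters the equation — exactness holds emptily, with nothing for the method to add.
- the homogeneous substitution — rescaling both variables together changes the slope, so no ratio substitution collapses it.


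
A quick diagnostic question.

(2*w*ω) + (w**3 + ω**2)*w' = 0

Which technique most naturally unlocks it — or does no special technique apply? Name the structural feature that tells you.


Verdict: the exact-equation method — checking ∂/∂w of 2*w*ω against ∂/∂ω of w**3 + ω**2: they match — the equation is exact as it stands.


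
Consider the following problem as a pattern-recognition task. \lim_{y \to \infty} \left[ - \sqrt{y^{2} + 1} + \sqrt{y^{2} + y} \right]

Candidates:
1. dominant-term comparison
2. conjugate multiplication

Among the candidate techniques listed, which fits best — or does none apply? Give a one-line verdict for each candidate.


Verdict: conjugate multiplication — two divergent pieces with a minus sign between them and a radical in the mix: rationalize \sqrt{y^{2} + y} - \sqrt{y^{2} + 1} before any limit law applies.
- dominant-term comparison: no dominant-degree comparison decides it.
- conjugate multiplication: applies; the problem has the shape this method handles.


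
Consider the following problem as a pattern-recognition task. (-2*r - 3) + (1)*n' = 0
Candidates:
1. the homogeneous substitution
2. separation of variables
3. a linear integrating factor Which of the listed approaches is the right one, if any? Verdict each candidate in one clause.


Technique: no special technique — solved for the derivative, no n appears — this is antidifferentiation in r wearing ODE clothing.
- the homogeneous substitution — the ratio of the variables does not determine the slope.
- separation of variables: any separation here is vacuous (nothing depends on the unknown); direct integration is the honest label.
- a linear integrating factor — the linear template holds only trivially here (the unknown is absent, so the coefficient is zero) — the method is not the natural label.


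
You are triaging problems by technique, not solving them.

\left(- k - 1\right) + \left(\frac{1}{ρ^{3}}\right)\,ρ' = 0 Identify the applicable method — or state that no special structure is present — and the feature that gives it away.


Diagnosis: separation of variables — all dependence on the two variables factors apart, the defining separable shape. The cross-partial test also passes here (vacuously, each side single-variable); the potential-function route would work, separation is simply more immediate.


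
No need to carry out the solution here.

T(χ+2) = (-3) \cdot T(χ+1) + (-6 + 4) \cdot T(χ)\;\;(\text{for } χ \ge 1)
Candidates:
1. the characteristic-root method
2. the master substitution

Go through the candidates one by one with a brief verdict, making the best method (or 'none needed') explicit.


Method: the characteristic-root method — because shifting χ leaves the equation's coefficients unchanged, exponential trials reduce it to algebra.
- the characteristic-root method: applicable, and directly so.
- the master substitution — the recursive argument is a shift of the index, not a fixed fraction of it.


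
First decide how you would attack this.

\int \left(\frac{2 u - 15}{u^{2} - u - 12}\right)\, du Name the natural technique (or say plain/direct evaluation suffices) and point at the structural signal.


Technique: partial fractions — break u^{2} - u - 12 into its roots and the integral splits into logarithm-sized bites.


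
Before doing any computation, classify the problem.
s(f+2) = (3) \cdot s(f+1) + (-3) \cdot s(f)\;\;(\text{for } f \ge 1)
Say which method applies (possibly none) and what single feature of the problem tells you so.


Method: the characteristic-root method — because shifting f leaves the equation's coefficients unchanged, exponential trials reduce it to algebra.


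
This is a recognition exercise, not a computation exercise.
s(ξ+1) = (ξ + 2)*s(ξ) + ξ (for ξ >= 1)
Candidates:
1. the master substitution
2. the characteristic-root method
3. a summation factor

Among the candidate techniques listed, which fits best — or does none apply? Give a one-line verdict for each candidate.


Method: a summation factor — normalize by the running product of ξ + 2: the left side becomes a difference, and differences sum.
- the master substitution: the recursive argument is a shift of the index, not a fixed fraction of it.
- the characteristic-root method — the coefficients change with the index, which the root method cannot absorb.
- a summation factor — yes — fits the structure here.


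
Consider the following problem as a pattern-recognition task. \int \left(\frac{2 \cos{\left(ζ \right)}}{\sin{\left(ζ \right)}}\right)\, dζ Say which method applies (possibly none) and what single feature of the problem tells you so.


Verdict: u-substitution — spotting that 2 \cos{\left(ζ \right)} is a constant multiple of the derivative of \sin{\left(ζ \right)} is the key observation — substitute u = \sin{\left(ζ \right)} and the integral becomes one-dimensional in u.


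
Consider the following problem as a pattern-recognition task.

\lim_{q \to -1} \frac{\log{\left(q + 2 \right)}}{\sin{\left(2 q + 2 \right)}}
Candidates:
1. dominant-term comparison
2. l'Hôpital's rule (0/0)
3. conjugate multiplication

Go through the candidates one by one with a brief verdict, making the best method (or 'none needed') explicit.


Technique: l'Hôpital's rule (0/0) — plug in -1: top and bottom both hit zero, so differentiate each and retry. Known elementary limits would finish this too — the rule just bypasses the case analysis.
- dominant-term comparison — leading-power comparison does not apply to this form.
- l'Hôpital's rule (0/0) — a fit — the right tool for this form.
- conjugate multiplication: the conjugate move applies to radical differences, which this is not.


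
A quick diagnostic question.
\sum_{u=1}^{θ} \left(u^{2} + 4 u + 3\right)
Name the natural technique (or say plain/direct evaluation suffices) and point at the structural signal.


Method: no special technique — no cancellation, no constant ratio, no binomial weights — just polynomial terms summed directly.


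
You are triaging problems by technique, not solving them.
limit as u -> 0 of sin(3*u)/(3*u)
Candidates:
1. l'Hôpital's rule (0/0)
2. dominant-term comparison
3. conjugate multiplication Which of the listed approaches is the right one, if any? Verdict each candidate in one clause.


Verdict: l'Hôpital's rule (0/0) — plug in 0: top and bottom both hit zero, so differentiate each and retry. A first-order expansion at the point is an equally standard path; the rule packages it.
- l'Hôpital's rule (0/0): applicable, and directly so.
- dominant-term comparison — this limit is not decided by comparing polynomial growth at infinity.
- conjugate multiplication: there are no radicals in tension whose conjugate would simplify matters.


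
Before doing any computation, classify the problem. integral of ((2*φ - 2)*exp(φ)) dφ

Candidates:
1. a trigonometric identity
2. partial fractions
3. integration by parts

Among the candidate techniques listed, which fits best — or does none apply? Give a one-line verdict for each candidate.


Technique: integration by parts — the integrand splits as 2*φ - 2 times exp(φ) — repeatedly differentiating the polynomial part kills it, which is the parts ladder.
- a trigonometric identity — no sine or cosine appears, so there is nothing for a trigonometric identity to act on.
- partial fractions — there is no rational-function structure to decompose.
- integration by parts: yes, a natural case for it.


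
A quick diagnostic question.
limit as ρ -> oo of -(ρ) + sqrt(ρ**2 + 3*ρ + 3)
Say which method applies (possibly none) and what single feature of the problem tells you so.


Best approach: conjugate multiplication — this difference gives up after one conjugate multiplication — the radical structure cancels against its conjugate.


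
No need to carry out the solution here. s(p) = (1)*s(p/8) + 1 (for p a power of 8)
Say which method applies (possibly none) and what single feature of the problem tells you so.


Verdict: the master substitution — index division is the fingerprint: p/8 in the recursive call means substitute p = 8^m.


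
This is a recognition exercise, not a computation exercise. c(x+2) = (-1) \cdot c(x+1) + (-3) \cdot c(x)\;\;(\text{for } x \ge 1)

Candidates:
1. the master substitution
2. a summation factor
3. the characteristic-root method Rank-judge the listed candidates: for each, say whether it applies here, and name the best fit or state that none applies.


Verdict: the characteristic-root method — the recurrence is linear and homogeneous with constant coefficients, so the ansatz r^x turns it into a polynomial equation for r.
- the master substitution: the recursive argument is a shift of the index, not a fixed fraction of it.
- a summation factor: the recurrence reaches back more than one step, outside the first-order family a summation factor normalizes.
- the characteristic-root method — yes — fits the structure here.


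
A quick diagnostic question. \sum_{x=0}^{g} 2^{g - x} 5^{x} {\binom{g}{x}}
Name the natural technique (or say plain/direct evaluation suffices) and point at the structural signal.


Best approach: the binomial theorem — binomial coefficients against complementary powers of 5 and 2: recognize the binomial expansion and resum.


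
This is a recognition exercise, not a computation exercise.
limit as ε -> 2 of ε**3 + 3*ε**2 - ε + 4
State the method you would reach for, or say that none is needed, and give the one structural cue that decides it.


Diagnosis: no special technique — nothing blocks direct substitution at 2: plug in and finish.


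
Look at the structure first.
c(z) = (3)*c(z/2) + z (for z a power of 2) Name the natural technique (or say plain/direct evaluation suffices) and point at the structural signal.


Verdict: the master substitution — the index is divided (z/2), not shifted — substitute z = 2^m to straighten it into a shift recurrence.


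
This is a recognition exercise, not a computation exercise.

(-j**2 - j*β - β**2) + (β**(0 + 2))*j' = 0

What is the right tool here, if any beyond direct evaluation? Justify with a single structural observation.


Method: the homogeneous substitution — the slope's numerator and denominator have matching total degree, so it depends only on j/β and the ratio substitution collapses it.


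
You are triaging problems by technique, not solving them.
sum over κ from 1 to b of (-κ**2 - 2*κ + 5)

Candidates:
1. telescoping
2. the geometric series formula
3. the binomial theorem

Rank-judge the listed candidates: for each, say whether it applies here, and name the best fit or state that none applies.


Verdict: no special technique — recognize the absence of structure: constant-multiple powers of κ summed plainly, no special method required.
- telescoping — computed from the summand as displayed, the partial sums build up without the pairwise collapse telescoping exploits.
- the geometric series formula: the term-to-term ratio drifts with the index — the one thing the geometric formula cannot absorb.
- the binomial theorem — the summand does not match any term pattern of an expanded binomial power.


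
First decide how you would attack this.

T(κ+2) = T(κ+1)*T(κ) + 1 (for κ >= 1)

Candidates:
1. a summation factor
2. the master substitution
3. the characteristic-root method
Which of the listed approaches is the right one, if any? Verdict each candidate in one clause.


Technique: no special technique — the unknown sequence enters the update nonlinearly, so no linear method fits the recurrence as written — direct iteration remains.
- a summation factor — the recursion is nonlinear — outside the first-order linear family a summation factor addresses.
- the master substitution: this is shift-type recursion, outside the divide-and-conquer template.
- the characteristic-root method: the recursion is nonlinear in the sequence values, so no linear-modes ansatz applies.


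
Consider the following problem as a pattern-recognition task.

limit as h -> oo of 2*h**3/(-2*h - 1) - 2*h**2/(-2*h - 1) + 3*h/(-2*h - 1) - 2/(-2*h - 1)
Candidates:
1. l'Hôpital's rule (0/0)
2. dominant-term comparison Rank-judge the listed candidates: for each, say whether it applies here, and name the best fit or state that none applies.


Verdict: dominant-term comparison — at large h only the top-degree terms survive; compare the leading terms and the limit falls out.
- l'Hôpital's rule (0/0): no 0/0 form appears: written as one quotient, top and bottom both grow without bound, and the ratio is decided by their leading terms.
- dominant-term comparison — yes, a natural case for it.


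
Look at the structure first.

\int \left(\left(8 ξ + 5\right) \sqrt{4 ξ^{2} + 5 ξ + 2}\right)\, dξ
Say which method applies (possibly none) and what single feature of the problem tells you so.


Verdict: u-substitution — everything non-trivial happens through the inner expression 4 ξ^{2} + 5 ξ + 2, and its derivative accounts for the remaining factor up to a constant, so set u = 4 ξ^{2} + 5 ξ + 2.


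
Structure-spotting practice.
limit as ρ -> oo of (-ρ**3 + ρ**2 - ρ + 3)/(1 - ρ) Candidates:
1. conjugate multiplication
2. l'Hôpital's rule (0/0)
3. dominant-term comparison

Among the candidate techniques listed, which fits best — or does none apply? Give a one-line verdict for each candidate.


Verdict: dominant-term comparison — as ρ grows, only the highest-degree terms matter — compare leading terms and read the limit off.
- conjugate multiplication: there is no infinity-minus-infinity radical difference to rationalize.
- l'Hôpital's rule (0/0): as a single quotient the expression runs to ∞/∞ at the limit point — an at-infinity form of the rule would apply, though the leading-growth comparison is the direct reading.
- dominant-term comparison: applicable, and directly so.


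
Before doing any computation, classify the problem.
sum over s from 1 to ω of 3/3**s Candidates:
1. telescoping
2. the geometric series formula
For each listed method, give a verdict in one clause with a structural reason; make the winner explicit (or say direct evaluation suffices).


Method: the geometric series formula — consecutive terms stand in a fixed index-free ratio — the geometric sum formula closes it.
- telescoping — neither a shifted-difference shape nor integer-spaced poles are present.
- the geometric series formula — yes — fits the structure here.


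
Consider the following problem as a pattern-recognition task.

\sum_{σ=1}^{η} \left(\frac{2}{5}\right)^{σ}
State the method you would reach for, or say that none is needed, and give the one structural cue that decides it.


Diagnosis: the geometric series formula — consecutive terms stand in a fixed index-free ratio — the geometric sum formula closes it.


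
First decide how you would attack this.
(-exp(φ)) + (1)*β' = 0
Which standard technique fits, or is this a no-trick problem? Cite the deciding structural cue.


Verdict: no special technique — solved for the derivative, no β appears — this is antidifferentiation in φ wearing ODE clothing.


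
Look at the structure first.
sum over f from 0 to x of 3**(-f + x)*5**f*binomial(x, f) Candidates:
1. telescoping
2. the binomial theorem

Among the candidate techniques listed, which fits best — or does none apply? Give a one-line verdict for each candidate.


Diagnosis: the binomial theorem — the summand is term f of a binomial expansion in 5 and 3; the whole sum is a single power.
- telescoping — the summand is not presented as a shifted difference — a telescoping rewrite may exist, but the displayed structure does not offer one.
- the binomial theorem: yes, a natural case for it.


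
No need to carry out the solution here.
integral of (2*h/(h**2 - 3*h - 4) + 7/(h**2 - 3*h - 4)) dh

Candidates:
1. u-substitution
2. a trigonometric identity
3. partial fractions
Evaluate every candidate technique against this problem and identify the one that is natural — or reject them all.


Diagnosis: partial fractions — h**2 - 3*h - 4 splits into linear pieces, so the quotient is a sum of simple fractions — decompose before integrating.
- u-substitution: no subexpression of the integrand serves as a whole-integral substitution inner — individual terms may offer their own, but none carries its derivative as a factor of the full integrand; a working change of variable would have to be constructed from outside the expression.
- a trigonometric identity: with no trigonometric functions present, identity rewriting has no target.
- partial fractions — yes, a natural case for it.


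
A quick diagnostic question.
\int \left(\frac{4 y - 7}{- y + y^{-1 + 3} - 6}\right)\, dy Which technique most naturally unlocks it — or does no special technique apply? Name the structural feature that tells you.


Method: partial fractions — (- y + y^{-1 + 3} - 6) splits into linear pieces, so the quotient is a sum of simple fractions — decompose before integrating.


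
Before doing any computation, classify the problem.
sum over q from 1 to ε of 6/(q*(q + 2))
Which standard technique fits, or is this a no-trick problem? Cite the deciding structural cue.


Diagnosis: telescoping — one partial-fraction pass turns 6/(q*(q + 2)) into a shifted difference, and shifted differences telescope.


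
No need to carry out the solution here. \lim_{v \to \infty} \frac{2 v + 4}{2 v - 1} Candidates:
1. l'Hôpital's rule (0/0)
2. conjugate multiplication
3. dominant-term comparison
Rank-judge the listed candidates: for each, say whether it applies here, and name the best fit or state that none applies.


Method: dominant-term comparison — divide by the highest power of v present: lower-order terms vanish and the dominant ratio remains.
- l'Hôpital's rule (0/0): as a single quotient the expression runs to ∞/∞ at the limit point — an at-infinity form of the rule would apply, though the leading-growth comparison is the direct reading.
- conjugate multiplication — no divergent radical difference is present for a conjugate pair to cancel.
- dominant-term comparison: yes — fits the structure here.


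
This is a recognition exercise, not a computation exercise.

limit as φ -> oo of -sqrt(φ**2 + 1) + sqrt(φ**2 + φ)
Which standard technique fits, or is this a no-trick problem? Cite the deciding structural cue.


Verdict: conjugate multiplication — two divergent pieces with a minus sign between them and a radical in the mix: rationalize sqrt(φ**2 + φ) - sqrt(φ**2 + 1) before any limit law applies.


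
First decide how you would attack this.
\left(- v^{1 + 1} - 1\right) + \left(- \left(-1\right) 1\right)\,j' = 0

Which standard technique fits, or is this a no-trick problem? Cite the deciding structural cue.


Technique: no special technique — with j absent the equation is not coupled at all: direct integration in v.


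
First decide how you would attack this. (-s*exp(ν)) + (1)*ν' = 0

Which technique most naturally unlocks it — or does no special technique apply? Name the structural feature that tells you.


Technique: separation of variables — the slope splits multiplicatively: s carrying all s-dependence times exp(ν) carrying all ν-dependence — separate and integrate.


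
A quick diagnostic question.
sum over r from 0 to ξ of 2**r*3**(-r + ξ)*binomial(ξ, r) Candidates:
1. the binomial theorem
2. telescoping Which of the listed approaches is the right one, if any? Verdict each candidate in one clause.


Diagnosis: the binomial theorem — the binomial coefficients weight matched powers of 2 and 3, which is exactly the expansion of a binomial power.
- the binomial theorem: a fit — the right tool for this form.
- telescoping: as presented, consecutive terms share no shifted copy to cancel against — no rewrite is on display to change that.


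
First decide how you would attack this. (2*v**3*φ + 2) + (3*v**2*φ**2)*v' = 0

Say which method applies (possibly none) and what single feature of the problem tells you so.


Verdict: the exact-equation method — the mixed-partials test passes for 2*v**3*φ + 2 and 3*v**2*φ**2, so a potential function exists as presented.


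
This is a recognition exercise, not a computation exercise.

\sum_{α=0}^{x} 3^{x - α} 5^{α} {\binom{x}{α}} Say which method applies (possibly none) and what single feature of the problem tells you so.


Verdict: the binomial theorem — {\binom{x}{α}} weighting matched powers of 5 and 3 is the expanded form of (5 + 3)^x — fold it back up.


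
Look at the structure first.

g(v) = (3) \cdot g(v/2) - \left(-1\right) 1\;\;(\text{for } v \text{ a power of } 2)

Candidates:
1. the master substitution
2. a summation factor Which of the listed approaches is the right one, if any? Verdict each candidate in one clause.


Technique: the master substitution — treat m = log base 2 of v as the new clock: one recursion step advances m by one while v scales by 2.
- the master substitution — yes, a natural case for it.
- a summation factor: the recursion divides its index rather than shifting it — there is no previous-term chain for a summation factor to telescope.


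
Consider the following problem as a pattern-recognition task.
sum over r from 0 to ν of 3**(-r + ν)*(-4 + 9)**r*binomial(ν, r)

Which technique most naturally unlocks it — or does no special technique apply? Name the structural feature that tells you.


Technique: the binomial theorem — binomial(ν, r) weighting matched powers of (-4 + 9) and 3 is the expanded form of ((-4 + 9) + 3)^ν — fold it back up.


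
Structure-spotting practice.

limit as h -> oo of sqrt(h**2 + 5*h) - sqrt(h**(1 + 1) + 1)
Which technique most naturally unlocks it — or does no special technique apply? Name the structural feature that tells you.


Method: conjugate multiplication — an infinity-minus-infinity difference with a surviving radical — multiply by the conjugate to cancel the divergence.


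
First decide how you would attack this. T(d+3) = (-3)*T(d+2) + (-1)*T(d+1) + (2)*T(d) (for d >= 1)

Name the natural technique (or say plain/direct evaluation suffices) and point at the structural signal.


Method: the characteristic-root method — constant coefficients and linearity mean the ansatz r^d reduces it to solving the characteristic polynomial.


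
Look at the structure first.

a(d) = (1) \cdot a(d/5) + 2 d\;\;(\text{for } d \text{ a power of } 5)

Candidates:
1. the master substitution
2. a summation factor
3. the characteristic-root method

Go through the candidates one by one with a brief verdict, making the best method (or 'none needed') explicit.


Best approach: the master substitution — treat m = log base 5 of d as the new clock: one recursion step advances m by one while d scales by 5.
- the master substitution: yes, a natural case for it.
- a summation factor: a divided-index call is outside the fixed-shift first-order family a summation factor normalizes.
- the characteristic-root method: the recursion divides its index rather than shifting it — outside the constant-shift family the root method covers.


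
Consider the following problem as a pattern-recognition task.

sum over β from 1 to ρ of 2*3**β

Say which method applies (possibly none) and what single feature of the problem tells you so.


Best approach: the geometric series formula — each summand is the previous one scaled by 3; that constant multiplier is itself the geometric structure.


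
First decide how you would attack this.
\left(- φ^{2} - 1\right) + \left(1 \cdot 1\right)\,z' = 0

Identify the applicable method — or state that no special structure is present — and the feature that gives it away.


Verdict: no special technique — solved for the derivative, z never appears on the right — this is a direct integration in φ, not a differential-equations problem at heart.


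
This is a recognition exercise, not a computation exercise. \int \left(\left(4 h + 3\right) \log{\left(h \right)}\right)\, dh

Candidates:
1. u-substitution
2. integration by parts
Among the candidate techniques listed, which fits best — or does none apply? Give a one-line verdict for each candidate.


Method: integration by parts — one parts step with u = \log{\left(h \right)} trades the logarithm for an algebraic integrand.
- u-substitution: no subexpression of the integrand pairs with its own derivative as a factor — individual terms may offer their own substitutions, but any change of variable covering the whole integral would have to be constructed from outside the expression.
- integration by parts — a fit — the right tool for this form.


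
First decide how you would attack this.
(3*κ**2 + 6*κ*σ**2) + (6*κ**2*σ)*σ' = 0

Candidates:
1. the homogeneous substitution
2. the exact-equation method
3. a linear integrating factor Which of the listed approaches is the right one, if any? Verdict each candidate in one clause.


Verdict: the exact-equation method — this form is already the differential of something: the matching mixed partials of 3*κ**2 + 6*κ*σ**2 and 6*κ**2*σ prove it.
- the homogeneous substitution: the ratio substitution does not collapse this equation.
- the exact-equation method: applicable, and directly so.
- a linear integrating factor: a nonlinear term in the unknown puts this outside the integrating-factor template.


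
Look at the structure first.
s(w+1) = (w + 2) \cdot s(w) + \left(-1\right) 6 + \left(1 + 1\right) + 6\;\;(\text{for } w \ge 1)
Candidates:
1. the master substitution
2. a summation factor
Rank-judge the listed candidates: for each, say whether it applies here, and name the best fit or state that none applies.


Technique: a summation factor — one-term recursion with variable weight w + 2 is solved by product normalization, not by root-finding.
- the master substitution — the recursion shifts the index rather than dividing it.
- a summation factor: yes — fits the structure here.


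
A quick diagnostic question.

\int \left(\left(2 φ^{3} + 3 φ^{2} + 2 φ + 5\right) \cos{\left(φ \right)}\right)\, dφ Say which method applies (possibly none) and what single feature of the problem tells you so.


Best approach: integration by parts — the integrand splits as 2 φ^{3} + 3 φ^{2} + 2 φ + 5 times \cos{\left(φ \right)} — repeatedly differentiating the polynomial part kills it, which is the parts ladder.


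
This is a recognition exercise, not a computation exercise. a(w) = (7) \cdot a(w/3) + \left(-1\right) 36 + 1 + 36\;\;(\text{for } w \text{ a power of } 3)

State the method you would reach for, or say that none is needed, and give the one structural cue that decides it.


Verdict: the master substitution — treat m = log base 3 of w as the new clock: one recursion step advances m by one while w scales by 3.


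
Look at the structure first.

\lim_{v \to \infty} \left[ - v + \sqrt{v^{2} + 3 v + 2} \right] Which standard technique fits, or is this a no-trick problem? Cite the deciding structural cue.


Verdict: conjugate multiplication — an infinity-minus-infinity difference with a surviving radical — multiply by the conjugate to cancel the divergence.


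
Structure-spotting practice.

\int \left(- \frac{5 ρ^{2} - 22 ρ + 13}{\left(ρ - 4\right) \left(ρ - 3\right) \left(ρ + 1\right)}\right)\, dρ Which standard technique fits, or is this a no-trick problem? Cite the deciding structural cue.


Diagnosis: partial fractions — a proper rational integrand whose denominator splits into simpler factors — decompose into partial fractions first.


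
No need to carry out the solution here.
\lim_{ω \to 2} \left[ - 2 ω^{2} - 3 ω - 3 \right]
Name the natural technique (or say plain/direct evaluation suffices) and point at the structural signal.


Diagnosis: no special technique — no zero denominators, no indeterminate clash at 2 — substitute and read off the value.


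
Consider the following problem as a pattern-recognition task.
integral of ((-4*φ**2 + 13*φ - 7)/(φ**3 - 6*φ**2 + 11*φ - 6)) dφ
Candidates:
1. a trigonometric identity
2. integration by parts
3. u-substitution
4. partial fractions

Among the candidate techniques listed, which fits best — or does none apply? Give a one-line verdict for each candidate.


Verdict: partial fractions — the bottom factors while the top stays lower-degree — split into simple fractions and integrate piece by piece.
- a trigonometric identity — with no trigonometric functions present, identity rewriting has no target.
- integration by parts — no split into a nonconstant polynomial times one of the standard kernels — exp, sine, or cosine of a linear argument, or a logarithm — applies here.
- u-substitution — no subexpression of the integrand pairs with its own derivative as a factor — individual terms may offer their own substitutions, but any change of variable covering the whole integral would have to be constructed from outside the expression.
- partial fractions: yes — fits the structure here.


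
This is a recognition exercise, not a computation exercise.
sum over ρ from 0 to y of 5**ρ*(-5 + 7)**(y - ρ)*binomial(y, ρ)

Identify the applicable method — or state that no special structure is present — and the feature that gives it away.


Best approach: the binomial theorem — binomial coefficients against complementary powers of 5 and (-5 + 7): recognize the binomial expansion and resum.


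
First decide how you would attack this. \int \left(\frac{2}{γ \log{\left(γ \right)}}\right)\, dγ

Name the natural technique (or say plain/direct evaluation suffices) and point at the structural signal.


Method: u-substitution — structure check: outer function, inner expression \log{\left(γ \right)}, inner derivative as a factor — the classic u = \log{\left(γ \right)} pattern.


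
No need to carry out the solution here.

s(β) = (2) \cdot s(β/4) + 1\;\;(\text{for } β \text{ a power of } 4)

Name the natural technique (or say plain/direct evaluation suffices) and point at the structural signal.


Technique: the master substitution — the argument shrinks by the factor 4, so measure the index on a logarithmic scale and the recursion becomes a shift.


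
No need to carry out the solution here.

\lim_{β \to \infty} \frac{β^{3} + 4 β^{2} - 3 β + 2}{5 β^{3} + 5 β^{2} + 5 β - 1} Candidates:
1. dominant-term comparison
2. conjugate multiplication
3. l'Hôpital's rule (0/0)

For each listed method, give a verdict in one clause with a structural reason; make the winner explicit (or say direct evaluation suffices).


Verdict: dominant-term comparison — divide by the highest power of β present: lower-order terms vanish and the dominant ratio remains.
- dominant-term comparison: a fit — the right tool for this form.
- conjugate multiplication: no difference of divergent radicals appears, so rationalizing has nothing to cancel.
- l'Hôpital's rule (0/0): as a single quotient the expression runs to ∞/∞ at the limit point — an at-infinity form of the rule would apply, though the leading-growth comparison is the direct reading.
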